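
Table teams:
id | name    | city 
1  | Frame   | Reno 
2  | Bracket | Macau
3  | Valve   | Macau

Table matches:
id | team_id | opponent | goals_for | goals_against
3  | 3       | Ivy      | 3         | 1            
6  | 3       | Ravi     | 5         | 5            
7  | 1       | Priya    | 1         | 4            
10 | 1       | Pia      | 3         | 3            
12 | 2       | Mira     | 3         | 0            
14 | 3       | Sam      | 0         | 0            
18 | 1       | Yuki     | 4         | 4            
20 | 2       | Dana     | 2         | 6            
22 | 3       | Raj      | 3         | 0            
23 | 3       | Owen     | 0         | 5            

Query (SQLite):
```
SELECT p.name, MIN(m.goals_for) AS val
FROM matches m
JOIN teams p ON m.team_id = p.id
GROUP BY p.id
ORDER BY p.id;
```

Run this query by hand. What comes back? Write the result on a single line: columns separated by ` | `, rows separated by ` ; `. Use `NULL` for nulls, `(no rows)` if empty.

Frame | 1 ; Bracket | 2 ; Valve | 0

Join each matches row to its teams via team_id.
Group joined rows by teams.id; compute MIN(m.goals_for) per group.
  1: ids {7, 10, 18} → MIN(m.goals_for)=1
  2: ids {12, 20} → MIN(m.goals_for)=2
  3: ids {3, 6, 14, 22, 23} → MIN(m.goals_for)=0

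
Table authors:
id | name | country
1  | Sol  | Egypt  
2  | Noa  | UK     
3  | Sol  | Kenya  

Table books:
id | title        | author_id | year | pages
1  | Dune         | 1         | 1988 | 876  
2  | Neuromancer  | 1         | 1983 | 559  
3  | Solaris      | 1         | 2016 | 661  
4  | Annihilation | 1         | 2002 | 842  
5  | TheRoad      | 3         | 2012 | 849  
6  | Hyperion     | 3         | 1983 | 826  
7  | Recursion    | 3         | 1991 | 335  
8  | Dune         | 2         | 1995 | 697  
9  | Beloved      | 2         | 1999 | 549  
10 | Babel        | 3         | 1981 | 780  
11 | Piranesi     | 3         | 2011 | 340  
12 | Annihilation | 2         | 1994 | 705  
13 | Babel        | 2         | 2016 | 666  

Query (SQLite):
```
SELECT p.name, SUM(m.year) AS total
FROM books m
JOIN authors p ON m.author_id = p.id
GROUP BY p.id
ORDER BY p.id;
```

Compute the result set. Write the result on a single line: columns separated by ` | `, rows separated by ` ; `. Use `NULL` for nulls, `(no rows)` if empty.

Sol | 7989 ; Noa | 8004 ; Sol | 9978

Join each books row to its authors via author_id.
Group joined rows by authors.id; compute SUM(m.year) per group.
  1: ids {1, 2, 3, 4} → SUM(m.year)=7989
  2: ids {8, 9, 12, 13} → SUM(m.year)=8004
  3: ids {5, 6, 7, 10, 11} → SUM(m.year)=9978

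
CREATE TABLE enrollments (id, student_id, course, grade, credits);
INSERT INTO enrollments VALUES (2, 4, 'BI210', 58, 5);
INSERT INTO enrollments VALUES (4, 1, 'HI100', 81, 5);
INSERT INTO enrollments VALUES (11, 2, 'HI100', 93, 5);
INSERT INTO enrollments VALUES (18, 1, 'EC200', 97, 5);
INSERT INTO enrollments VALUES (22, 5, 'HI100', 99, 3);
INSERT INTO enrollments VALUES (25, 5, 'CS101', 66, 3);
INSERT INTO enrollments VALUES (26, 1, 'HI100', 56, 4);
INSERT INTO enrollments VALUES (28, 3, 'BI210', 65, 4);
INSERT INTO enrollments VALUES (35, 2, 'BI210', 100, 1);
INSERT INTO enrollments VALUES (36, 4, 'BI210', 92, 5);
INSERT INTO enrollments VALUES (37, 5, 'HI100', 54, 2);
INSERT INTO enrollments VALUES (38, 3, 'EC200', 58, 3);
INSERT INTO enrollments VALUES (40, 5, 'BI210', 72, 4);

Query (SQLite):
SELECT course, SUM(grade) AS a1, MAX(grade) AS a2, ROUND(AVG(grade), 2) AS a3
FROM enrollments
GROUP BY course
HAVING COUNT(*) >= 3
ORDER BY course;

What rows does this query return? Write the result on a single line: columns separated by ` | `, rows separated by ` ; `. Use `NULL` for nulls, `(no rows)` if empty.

BI210 | 387 | 100 | 77.4 ; HI100 | 383 | 99 | 76.6

Group enrollments by course.
Per group compute: SUM(grade), MAX(grade), ROUND(AVG(grade), 2).
HAVING: drop groups with fewer than 3 rows.
  BI210: ids {2, 28, 35, 36, 40} → SUM(grade)=387, MAX(grade)=100, ROUND(AVG(grade), 2)=77.4
  CS101: ids {25} → SUM(grade)=66, MAX(grade)=66, ROUND(AVG(grade), 2)=66
  EC200: ids {18, 38} → SUM(grade)=155, MAX(grade)=97, ROUND(AVG(grade), 2)=77.5
  HI100: ids {4, 11, 22, 26, 37} → SUM(grade)=383, MAX(grade)=99, ROUND(AVG(grade), 2)=76.6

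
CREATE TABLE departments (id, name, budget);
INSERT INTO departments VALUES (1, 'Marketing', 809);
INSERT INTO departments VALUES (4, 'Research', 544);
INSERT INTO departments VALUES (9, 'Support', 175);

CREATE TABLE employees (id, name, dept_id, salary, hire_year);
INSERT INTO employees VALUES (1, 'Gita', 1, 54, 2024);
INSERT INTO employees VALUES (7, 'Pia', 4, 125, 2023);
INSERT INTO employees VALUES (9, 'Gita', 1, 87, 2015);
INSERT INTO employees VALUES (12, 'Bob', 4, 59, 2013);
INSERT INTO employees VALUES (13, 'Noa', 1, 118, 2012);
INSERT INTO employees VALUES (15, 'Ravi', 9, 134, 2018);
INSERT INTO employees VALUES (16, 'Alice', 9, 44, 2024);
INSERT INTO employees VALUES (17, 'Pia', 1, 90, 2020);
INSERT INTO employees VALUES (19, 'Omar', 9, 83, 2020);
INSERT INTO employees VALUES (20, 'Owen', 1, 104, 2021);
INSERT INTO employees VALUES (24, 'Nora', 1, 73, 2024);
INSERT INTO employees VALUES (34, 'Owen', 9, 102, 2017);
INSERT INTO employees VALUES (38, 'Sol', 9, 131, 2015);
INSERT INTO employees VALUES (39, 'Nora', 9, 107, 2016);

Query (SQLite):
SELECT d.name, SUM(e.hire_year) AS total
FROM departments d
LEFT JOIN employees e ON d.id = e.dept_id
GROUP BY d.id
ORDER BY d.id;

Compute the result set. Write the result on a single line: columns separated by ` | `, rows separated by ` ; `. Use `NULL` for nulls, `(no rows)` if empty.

Marketing | 12116 ; Research | 4036 ; Support | 12110

LEFT JOIN keeps every departments row; unmatched ones get NULL for employees columns.
Group by departments.id and compute SUM(e.hire_year). SUM over an all-NULL group is NULL.
  1: ids {1, 9, 13, 17, 20, 24} → SUM(e.hire_year)=12116
  4: ids {7, 12} → SUM(e.hire_year)=4036
  9: ids {15, 16, 19, 34, 38, 39} → SUM(e.hire_year)=12110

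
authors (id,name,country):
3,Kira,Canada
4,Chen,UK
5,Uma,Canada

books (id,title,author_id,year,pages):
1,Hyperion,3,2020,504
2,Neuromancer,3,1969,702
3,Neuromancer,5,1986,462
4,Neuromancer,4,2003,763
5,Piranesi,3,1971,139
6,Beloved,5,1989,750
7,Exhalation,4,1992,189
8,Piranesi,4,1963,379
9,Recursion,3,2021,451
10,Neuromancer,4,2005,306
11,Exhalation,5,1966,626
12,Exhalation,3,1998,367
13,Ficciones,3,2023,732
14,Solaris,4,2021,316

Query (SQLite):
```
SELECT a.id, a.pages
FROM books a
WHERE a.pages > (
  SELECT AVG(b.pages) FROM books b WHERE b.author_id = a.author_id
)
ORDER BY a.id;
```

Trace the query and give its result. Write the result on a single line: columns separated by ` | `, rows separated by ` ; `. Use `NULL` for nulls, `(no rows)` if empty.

1 | 504 ; 2 | 702 ; 4 | 763 ; 6 | 750 ; 11 | 626 ; 13 | 732

For each books row a, compute AVG(pages) over rows sharing a.author_id.
Keep row a if a.pages > that per-group AVG.
  author_id=3: AVG(pages) = 482.5
  author_id=4: AVG(pages) = 390.6
  author_id=5: AVG(pages) = 612.666667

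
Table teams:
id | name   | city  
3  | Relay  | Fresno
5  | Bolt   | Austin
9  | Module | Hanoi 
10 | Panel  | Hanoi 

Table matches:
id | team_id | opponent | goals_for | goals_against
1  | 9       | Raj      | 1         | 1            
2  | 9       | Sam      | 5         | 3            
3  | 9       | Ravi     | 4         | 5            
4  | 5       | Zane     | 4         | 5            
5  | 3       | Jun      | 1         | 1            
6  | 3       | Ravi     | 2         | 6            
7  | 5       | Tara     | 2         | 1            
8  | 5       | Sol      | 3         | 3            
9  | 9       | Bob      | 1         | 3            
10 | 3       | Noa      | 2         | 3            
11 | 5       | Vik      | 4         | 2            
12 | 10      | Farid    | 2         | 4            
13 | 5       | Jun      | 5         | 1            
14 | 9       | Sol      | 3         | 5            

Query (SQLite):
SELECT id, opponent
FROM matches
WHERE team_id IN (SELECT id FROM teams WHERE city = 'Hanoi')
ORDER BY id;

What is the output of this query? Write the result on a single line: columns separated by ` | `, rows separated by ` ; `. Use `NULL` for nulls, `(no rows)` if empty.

1 | Raj ; 2 | Sam ; 3 | Ravi ; 9 | Bob ; 12 | Farid ; 14 | Sol

Inner query: teams.id where city = 'Hanoi'.
Outer: keep matches rows whose team_id is in that set.
Inner query → {9, 10}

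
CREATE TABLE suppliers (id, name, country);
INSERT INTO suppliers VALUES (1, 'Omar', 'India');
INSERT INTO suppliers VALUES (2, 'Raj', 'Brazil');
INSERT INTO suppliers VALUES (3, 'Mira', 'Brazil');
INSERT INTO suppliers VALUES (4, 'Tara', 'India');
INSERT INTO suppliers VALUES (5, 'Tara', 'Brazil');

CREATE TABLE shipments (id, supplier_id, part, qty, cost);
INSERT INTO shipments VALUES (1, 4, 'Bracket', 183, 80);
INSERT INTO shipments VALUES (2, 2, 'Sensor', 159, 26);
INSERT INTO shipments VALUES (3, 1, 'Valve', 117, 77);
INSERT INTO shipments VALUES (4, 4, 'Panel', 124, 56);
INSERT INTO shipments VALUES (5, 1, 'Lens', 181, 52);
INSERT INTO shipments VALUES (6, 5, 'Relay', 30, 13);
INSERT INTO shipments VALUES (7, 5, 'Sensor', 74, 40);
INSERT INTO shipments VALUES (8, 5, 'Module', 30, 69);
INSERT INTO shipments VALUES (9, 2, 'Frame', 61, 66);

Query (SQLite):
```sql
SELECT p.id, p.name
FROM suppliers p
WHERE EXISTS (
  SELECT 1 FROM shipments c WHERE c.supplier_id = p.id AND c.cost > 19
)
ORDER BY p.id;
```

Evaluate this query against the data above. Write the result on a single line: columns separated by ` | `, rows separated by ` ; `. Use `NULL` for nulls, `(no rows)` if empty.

1 | Omar ; 2 | Raj ; 4 | Tara ; 5 | Tara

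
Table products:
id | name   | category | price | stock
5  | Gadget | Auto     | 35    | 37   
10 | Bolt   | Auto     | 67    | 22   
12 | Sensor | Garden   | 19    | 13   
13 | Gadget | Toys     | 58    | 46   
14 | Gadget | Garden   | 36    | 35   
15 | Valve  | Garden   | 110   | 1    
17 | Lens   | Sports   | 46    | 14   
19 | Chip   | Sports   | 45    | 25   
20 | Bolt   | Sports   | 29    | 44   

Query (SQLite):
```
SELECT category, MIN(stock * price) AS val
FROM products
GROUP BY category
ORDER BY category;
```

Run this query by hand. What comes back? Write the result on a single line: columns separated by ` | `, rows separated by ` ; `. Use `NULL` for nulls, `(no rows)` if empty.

Auto | 1295 ; Garden | 110 ; Sports | 644 ; Toys | 2668

For each row compute stock * price.
Group by category; take MIN of the expression per group.
  Auto: ids {5, 10} → MIN(stock * price)=1295
  Garden: ids {12, 14, 15} → MIN(stock * price)=110
  Sports: ids {17, 19, 20} → MIN(stock * price)=644
  Toys: ids {13} → MIN(stock * price)=2668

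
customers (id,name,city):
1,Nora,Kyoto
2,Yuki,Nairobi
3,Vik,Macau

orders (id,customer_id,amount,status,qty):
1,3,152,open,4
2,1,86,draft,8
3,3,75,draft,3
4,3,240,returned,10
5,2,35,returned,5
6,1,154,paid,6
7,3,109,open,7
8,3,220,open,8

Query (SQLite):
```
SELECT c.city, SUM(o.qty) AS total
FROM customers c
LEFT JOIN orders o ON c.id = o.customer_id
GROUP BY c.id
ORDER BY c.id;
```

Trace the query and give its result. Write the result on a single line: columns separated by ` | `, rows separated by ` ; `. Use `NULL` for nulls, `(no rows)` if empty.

Kyoto | 14 ; Nairobi | 5 ; Macau | 32

LEFT JOIN keeps every customers row; unmatched ones get NULL for orders columns.
Group by customers.id and compute SUM(o.qty). SUM over an all-NULL group is NULL.
  1: ids {2, 6} → SUM(o.qty)=14
  2: ids {5} → SUM(o.qty)=5
  3: ids {1, 3, 4, 7, 8} → SUM(o.qty)=32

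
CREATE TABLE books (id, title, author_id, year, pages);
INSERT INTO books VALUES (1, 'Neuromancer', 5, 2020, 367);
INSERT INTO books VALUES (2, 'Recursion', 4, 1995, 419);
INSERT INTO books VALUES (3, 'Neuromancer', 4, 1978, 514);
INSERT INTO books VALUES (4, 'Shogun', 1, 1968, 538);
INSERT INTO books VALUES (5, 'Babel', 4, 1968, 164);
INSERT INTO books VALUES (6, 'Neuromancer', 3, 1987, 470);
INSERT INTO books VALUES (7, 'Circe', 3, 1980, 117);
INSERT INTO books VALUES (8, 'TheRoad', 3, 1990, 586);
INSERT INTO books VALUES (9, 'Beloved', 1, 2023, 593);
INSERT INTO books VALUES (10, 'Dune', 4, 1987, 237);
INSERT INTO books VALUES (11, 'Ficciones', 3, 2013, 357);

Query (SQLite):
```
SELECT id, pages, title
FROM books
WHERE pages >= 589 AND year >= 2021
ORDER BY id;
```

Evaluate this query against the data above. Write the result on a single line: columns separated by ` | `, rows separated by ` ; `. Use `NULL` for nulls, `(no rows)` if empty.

9 | 593 | Beloved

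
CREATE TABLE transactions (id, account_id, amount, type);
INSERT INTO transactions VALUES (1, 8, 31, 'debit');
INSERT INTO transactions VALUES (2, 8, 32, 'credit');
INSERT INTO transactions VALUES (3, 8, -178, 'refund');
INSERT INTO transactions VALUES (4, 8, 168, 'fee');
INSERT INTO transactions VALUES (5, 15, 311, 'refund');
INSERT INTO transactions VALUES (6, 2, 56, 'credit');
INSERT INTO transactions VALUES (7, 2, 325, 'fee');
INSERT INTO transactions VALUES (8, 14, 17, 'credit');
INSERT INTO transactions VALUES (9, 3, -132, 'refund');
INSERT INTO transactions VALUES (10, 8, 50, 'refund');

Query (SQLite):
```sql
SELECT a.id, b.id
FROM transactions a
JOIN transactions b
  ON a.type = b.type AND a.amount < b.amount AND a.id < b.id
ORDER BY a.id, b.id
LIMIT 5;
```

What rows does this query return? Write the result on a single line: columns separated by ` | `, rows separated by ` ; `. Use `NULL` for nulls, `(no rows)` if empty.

2 | 6 ; 3 | 5 ; 3 | 9 ; 3 | 10 ; 4 | 7

Pairs (a,b) with same type, a.amount < b.amount, a.id < b.id.
type groups: credit:{2,6,8} debit:{1} fee:{4,7} refund:{3,5,9,10}
Ordered by (a.id, b.id); first 5.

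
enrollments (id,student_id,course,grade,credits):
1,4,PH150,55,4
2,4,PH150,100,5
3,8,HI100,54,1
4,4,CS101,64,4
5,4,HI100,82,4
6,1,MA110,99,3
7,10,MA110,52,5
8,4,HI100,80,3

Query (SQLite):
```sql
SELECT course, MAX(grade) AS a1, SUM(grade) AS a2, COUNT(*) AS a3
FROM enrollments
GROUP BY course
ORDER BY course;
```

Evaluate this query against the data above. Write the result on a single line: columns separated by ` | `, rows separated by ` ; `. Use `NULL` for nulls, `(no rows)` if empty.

CS101 | 64 | 64 | 1 ; HI100 | 82 | 216 | 3 ; MA110 | 99 | 151 | 2 ; PH150 | 100 | 155 | 2

Group enrollments by course.
Per group compute: MAX(grade), SUM(grade), COUNT(*).
  CS101: ids {4} → MAX(grade)=64, SUM(grade)=64, COUNT(*)=1
  HI100: ids {3, 5, 8} → MAX(grade)=82, SUM(grade)=216, COUNT(*)=3
  MA110: ids {6, 7} → MAX(grade)=99, SUM(grade)=151, COUNT(*)=2
  PH150: ids {1, 2} → MAX(grade)=100, SUM(grade)=155, COUNT(*)=2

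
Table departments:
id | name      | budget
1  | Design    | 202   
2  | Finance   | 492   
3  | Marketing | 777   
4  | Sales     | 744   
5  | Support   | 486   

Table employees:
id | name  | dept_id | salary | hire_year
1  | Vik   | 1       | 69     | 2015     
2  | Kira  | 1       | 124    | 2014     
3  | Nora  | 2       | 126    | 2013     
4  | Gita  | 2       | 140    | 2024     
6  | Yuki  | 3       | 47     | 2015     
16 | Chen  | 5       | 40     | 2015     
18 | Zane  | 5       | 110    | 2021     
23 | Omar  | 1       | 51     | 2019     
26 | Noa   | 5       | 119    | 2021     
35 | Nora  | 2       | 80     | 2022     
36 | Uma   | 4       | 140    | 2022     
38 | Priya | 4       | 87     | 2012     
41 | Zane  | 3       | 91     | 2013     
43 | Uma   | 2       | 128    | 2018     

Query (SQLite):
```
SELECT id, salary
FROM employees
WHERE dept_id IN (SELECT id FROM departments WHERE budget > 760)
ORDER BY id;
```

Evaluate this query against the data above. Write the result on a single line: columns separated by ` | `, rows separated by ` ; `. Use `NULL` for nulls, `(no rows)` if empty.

Inner query: departments.id where budget > 760.
Outer: keep employees rows whose dept_id is in that set.
Inner query → {3}

6 | 47 ; 41 | 91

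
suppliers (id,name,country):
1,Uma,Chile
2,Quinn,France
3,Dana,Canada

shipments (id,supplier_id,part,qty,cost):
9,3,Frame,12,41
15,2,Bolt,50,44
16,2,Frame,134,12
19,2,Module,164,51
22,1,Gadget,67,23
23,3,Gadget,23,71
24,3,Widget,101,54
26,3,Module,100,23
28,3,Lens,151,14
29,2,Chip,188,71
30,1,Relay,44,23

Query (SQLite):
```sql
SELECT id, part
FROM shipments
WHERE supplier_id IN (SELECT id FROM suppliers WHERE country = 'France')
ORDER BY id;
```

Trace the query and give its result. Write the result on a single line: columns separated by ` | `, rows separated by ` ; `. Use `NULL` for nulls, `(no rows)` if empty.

15 | Bolt ; 16 | Frame ; 19 | Module ; 29 | Chip

Inner query: suppliers.id where country = 'France'.
Outer: keep shipments rows whose supplier_id is in that set.
Inner query → {2}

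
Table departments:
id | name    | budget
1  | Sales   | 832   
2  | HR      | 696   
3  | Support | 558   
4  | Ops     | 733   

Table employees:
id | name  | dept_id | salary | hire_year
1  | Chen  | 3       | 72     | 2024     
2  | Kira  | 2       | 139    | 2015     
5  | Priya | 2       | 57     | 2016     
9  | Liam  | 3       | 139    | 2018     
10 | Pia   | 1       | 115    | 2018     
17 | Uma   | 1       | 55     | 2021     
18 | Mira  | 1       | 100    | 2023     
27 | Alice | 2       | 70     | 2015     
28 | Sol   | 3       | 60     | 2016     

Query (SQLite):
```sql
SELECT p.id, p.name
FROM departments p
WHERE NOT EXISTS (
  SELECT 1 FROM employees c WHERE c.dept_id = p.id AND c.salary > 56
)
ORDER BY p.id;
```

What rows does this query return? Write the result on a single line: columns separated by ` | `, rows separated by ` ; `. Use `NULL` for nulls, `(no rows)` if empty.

4 | Ops

For each departments row, check whether any employees with matching dept_id has salary > 56.
Keep rows where that is false.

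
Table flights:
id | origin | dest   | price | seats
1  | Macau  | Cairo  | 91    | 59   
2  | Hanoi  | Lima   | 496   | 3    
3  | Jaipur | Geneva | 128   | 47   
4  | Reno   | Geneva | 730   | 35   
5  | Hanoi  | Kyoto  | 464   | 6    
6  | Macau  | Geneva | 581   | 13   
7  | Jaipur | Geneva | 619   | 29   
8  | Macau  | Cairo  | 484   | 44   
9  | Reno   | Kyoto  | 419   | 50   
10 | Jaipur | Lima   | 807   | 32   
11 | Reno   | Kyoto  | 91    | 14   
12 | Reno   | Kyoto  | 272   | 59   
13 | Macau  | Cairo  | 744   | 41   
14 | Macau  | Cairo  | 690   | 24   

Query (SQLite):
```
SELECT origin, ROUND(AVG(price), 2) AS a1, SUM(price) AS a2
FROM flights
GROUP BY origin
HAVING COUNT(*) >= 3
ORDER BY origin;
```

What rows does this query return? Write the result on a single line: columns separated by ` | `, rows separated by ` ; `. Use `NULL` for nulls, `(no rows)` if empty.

Group flights by origin.
Per group compute: ROUND(AVG(price), 2), SUM(price).
HAVING: drop groups with fewer than 3 rows.
  Hanoi: ids {2, 5} → ROUND(AVG(price), 2)=480, SUM(price)=960
  Jaipur: ids {3, 7, 10} → ROUND(AVG(price), 2)=518, SUM(price)=1554
  Macau: ids {1, 6, 8, 13, 14} → ROUND(AVG(price), 2)=518, SUM(price)=2590
  Reno: ids {4, 9, 11, 12} → ROUND(AVG(price), 2)=378, SUM(price)=1512

Jaipur | 518 | 1554 ; Macau | 518 | 2590 ; Reno | 378 | 1512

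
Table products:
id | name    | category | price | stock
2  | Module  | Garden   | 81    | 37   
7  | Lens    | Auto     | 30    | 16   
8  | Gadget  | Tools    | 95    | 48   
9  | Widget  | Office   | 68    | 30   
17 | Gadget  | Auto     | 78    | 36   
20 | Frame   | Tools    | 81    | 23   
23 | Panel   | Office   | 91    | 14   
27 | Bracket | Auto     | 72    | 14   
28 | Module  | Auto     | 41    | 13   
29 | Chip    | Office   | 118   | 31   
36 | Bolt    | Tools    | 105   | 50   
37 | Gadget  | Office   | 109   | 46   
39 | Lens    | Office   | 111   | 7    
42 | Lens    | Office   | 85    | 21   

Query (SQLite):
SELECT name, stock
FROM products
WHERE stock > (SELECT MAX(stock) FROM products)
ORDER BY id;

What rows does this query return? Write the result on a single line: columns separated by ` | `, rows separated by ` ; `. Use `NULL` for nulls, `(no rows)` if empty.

(no rows)

Scalar subquery: MAX(stock) over all products rows = 50.
Keep rows where stock > that value.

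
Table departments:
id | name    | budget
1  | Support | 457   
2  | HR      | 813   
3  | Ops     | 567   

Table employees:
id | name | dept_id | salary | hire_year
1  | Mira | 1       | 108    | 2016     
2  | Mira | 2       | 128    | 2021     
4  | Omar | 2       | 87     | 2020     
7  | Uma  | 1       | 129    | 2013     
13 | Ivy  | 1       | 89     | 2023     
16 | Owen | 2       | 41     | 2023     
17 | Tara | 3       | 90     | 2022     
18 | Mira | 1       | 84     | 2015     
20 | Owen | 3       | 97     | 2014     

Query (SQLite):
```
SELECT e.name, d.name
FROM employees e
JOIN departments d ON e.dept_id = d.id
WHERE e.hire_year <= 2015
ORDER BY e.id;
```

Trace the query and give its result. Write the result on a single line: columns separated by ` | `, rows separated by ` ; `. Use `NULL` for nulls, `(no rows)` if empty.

Uma | Support ; Mira | Support ; Owen | Ops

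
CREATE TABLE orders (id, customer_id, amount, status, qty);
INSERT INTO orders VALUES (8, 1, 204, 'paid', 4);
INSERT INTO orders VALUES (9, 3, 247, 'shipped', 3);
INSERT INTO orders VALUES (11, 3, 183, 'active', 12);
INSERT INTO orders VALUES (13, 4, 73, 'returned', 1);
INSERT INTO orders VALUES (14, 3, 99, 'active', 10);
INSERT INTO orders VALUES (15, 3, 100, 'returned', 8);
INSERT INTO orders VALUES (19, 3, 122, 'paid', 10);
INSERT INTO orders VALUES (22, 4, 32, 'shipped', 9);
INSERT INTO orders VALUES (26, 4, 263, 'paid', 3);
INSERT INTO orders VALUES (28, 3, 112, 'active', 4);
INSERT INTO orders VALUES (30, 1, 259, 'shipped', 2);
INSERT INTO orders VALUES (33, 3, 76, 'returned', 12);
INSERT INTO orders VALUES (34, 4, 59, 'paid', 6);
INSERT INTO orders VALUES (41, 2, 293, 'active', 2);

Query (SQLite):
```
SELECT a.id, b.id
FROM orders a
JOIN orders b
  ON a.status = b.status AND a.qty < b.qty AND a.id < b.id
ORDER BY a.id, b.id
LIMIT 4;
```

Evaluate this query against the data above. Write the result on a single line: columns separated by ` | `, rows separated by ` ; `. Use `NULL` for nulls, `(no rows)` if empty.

8 | 19 ; 8 | 34 ; 9 | 22 ; 13 | 15

Pairs (a,b) with same status, a.qty < b.qty, a.id < b.id.
status groups: active:{11,14,28,41} paid:{8,19,26,34} returned:{13,15,33} shipped:{9,22,30}
Ordered by (a.id, b.id); first 4.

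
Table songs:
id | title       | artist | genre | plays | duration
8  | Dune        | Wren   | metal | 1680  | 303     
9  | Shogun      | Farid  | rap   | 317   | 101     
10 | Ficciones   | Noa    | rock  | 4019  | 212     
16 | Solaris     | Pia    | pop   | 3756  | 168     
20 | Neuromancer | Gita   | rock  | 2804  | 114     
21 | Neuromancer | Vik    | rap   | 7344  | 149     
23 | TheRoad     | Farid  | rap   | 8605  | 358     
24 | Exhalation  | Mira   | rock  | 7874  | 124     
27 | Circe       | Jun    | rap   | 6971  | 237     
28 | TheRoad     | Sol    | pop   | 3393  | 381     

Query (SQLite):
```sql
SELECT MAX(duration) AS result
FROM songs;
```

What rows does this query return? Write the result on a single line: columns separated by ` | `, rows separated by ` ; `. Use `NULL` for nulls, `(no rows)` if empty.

All duration values: [303, 101, 212, 168, 114, 149, 358, 124, 237, 381].
MAX of non-NULL values = 381.

381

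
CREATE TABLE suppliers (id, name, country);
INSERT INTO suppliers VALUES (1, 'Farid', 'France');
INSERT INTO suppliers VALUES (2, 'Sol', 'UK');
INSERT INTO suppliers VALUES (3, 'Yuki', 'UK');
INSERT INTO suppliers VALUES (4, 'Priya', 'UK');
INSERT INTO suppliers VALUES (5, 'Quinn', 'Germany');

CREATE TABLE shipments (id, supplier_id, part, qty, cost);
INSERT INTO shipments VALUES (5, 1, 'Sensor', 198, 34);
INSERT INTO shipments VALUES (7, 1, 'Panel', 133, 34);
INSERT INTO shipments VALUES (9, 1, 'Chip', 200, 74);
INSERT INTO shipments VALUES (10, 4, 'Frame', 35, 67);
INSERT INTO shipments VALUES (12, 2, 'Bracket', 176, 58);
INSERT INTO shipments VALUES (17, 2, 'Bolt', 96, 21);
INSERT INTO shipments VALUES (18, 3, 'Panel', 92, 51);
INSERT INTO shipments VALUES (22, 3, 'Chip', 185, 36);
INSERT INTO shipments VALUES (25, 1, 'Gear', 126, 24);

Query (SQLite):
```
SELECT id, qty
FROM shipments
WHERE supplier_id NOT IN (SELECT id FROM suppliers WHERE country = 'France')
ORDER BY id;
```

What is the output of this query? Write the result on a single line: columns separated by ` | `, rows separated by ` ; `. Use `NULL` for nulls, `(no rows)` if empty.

Inner query: suppliers.id where country = 'France'.
Outer: keep shipments rows whose supplier_id is not in that set.
Inner query → {1}

10 | 35 ; 12 | 176 ; 17 | 96 ; 18 | 92 ; 22 | 185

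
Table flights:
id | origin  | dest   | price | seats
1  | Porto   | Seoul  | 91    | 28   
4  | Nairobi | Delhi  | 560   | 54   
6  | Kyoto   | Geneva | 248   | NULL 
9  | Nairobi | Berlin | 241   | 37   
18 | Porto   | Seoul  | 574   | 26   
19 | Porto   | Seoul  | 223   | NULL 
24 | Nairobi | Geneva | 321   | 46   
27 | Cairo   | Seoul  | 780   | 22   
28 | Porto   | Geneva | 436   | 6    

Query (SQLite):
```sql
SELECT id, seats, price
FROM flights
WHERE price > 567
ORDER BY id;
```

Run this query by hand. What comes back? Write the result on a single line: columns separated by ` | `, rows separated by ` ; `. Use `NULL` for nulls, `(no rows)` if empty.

18 | 26 | 574 ; 27 | 22 | 780

price > 567: ids {18, 27}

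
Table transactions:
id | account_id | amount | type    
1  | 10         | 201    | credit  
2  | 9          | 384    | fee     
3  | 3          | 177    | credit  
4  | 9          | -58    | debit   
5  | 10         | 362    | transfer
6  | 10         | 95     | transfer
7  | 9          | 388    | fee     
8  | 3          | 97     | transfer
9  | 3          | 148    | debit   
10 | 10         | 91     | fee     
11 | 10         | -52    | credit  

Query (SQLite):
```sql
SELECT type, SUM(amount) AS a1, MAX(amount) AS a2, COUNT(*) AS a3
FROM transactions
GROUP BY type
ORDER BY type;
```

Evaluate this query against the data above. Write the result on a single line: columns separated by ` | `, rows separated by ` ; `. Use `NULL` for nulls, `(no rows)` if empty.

credit | 326 | 201 | 3 ; debit | 90 | 148 | 2 ; fee | 863 | 388 | 3 ; transfer | 554 | 362 | 3

Group transactions by type.
Per group compute: SUM(amount), MAX(amount), COUNT(*).
  credit: ids {1, 3, 11} → SUM(amount)=326, MAX(amount)=201, COUNT(*)=3
  debit: ids {4, 9} → SUM(amount)=90, MAX(amount)=148, COUNT(*)=2
  fee: ids {2, 7, 10} → SUM(amount)=863, MAX(amount)=388, COUNT(*)=3
  transfer: ids {5, 6, 8} → SUM(amount)=554, MAX(amount)=362, COUNT(*)=3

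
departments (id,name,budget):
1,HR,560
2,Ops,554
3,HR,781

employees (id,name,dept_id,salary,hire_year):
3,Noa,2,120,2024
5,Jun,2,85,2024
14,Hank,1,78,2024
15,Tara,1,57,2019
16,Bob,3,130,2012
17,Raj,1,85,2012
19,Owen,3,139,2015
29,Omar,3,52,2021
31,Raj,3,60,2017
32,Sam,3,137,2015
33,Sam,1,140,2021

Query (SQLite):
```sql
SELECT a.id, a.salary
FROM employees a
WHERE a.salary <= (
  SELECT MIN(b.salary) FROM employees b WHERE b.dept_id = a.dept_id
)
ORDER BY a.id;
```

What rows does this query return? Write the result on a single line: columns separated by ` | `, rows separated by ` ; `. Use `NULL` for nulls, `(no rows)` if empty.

5 | 85 ; 15 | 57 ; 29 | 52

For each employees row a, compute MIN(salary) over rows sharing a.dept_id.
Keep row a if a.salary <= that per-group MIN.
  dept_id=1: MIN(salary) = 57
  dept_id=2: MIN(salary) = 85
  dept_id=3: MIN(salary) = 52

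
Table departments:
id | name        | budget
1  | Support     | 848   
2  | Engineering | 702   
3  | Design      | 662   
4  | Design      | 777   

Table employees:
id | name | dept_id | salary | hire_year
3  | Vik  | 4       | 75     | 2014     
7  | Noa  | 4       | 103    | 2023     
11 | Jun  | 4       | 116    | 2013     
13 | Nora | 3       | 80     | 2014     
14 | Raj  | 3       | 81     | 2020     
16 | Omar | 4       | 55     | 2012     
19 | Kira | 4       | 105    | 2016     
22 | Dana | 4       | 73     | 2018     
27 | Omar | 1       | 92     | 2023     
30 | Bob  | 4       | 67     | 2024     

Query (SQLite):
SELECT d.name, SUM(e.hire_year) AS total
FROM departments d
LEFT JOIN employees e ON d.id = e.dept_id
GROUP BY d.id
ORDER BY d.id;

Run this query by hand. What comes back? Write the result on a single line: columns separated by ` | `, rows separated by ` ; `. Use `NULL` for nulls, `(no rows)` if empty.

Support | 2023 ; Engineering | NULL ; Design | 4034 ; Design | 14120

LEFT JOIN keeps every departments row; unmatched ones get NULL for employees columns.
Group by departments.id and compute SUM(e.hire_year). SUM over an all-NULL group is NULL.
  1: ids {27} → SUM(e.hire_year)=2023
  2: ids {—} → SUM(e.hire_year)=NULL
  3: ids {13, 14} → SUM(e.hire_year)=4034
  4: ids {3, 7, 11, 16, 19, 22, 30} → SUM(e.hire_year)=14120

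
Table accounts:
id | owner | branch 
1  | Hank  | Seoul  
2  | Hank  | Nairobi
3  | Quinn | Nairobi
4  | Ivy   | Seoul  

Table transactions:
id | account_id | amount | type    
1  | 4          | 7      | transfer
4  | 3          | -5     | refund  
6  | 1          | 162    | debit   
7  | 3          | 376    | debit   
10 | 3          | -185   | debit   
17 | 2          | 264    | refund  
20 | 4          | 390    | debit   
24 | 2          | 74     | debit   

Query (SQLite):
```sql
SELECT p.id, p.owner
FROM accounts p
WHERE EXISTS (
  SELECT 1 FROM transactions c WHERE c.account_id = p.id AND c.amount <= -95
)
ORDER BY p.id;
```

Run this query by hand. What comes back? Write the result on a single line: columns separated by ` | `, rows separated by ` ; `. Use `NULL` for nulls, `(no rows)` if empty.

3 | Quinn

For each accounts row, check whether any transactions with matching account_id has amount <= -95.
Keep rows where that is true.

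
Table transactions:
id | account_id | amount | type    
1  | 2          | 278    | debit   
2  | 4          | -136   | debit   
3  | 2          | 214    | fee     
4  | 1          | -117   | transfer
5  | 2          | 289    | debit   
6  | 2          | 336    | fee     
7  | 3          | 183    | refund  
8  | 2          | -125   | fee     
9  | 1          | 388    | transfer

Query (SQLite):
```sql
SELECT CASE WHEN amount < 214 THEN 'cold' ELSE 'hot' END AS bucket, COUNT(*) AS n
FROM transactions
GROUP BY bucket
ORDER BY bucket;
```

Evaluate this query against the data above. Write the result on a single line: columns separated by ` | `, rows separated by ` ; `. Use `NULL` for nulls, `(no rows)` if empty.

cold | 4 ; hot | 5

Bucket rows by amount < 214 → 'cold' else 'hot'; count each bucket.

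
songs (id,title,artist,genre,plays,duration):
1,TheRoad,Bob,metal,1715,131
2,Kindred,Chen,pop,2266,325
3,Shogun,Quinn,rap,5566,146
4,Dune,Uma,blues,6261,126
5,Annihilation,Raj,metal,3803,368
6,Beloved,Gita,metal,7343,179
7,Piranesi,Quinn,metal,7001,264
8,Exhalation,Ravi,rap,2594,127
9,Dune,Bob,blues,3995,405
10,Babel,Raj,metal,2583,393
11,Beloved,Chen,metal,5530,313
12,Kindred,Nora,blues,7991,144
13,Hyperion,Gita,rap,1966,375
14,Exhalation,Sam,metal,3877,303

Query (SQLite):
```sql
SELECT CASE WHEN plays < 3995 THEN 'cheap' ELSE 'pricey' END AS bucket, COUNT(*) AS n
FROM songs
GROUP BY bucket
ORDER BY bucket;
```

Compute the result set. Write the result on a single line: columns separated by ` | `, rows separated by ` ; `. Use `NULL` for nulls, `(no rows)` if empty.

cheap | 7 ; pricey | 7

Bucket rows by plays < 3995 → 'cheap' else 'pricey'; count each bucket.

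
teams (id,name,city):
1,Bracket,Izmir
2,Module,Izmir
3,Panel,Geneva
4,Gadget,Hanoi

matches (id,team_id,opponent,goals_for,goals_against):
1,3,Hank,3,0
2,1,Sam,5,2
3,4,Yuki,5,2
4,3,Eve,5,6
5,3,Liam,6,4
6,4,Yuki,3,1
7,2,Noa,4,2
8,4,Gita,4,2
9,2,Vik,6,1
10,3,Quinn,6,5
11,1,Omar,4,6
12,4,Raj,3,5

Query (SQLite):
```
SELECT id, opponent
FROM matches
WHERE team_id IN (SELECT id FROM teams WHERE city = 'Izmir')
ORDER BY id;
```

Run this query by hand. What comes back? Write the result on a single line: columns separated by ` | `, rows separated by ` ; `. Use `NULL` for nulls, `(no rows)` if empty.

2 | Sam ; 7 | Noa ; 9 | Vik ; 11 | Omar

Inner query: teams.id where city = 'Izmir'.
Outer: keep matches rows whose team_id is in that set.
Inner query → {1, 2}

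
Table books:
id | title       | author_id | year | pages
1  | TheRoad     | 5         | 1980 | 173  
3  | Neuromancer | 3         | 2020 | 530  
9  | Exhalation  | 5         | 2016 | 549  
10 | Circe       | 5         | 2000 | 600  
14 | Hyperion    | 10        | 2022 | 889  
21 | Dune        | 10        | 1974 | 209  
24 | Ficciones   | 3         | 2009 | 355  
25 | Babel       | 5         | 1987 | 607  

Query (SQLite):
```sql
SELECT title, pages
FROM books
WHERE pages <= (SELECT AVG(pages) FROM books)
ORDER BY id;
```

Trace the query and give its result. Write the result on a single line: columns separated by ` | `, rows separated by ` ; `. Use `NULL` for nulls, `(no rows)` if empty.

TheRoad | 173 ; Dune | 209 ; Ficciones | 355

Scalar subquery: AVG(pages) over all books rows = 489.0.
Keep rows where pages <= that value.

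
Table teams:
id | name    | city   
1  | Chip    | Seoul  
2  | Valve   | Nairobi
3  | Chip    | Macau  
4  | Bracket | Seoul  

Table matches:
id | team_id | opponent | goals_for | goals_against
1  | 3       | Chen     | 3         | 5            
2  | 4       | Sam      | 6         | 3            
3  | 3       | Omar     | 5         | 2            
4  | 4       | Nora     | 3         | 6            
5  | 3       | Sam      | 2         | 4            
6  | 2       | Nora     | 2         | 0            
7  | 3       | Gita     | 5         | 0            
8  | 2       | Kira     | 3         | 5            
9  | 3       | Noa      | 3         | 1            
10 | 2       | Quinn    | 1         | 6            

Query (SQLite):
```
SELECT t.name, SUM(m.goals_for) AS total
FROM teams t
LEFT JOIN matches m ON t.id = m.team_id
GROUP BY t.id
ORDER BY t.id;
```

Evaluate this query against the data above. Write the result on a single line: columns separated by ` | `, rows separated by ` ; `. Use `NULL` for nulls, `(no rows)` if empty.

Chip | NULL ; Valve | 6 ; Chip | 18 ; Bracket | 9

LEFT JOIN keeps every teams row; unmatched ones get NULL for matches columns.
Group by teams.id and compute SUM(m.goals_for). SUM over an all-NULL group is NULL.
  1: ids {—} → SUM(m.goals_for)=NULL
  2: ids {6, 8, 10} → SUM(m.goals_for)=6
  3: ids {1, 3, 5, 7, 9} → SUM(m.goals_for)=18
  4: ids {2, 4} → SUM(m.goals_for)=9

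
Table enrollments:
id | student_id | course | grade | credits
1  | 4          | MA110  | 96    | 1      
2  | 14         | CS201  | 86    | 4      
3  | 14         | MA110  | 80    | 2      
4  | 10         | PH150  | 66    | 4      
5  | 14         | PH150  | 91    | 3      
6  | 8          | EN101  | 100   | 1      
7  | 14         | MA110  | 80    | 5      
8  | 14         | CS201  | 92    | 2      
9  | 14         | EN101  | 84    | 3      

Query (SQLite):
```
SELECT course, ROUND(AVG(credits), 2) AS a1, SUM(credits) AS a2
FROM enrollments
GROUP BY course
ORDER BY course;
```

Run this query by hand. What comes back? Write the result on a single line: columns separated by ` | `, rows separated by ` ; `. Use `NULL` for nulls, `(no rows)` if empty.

CS201 | 3 | 6 ; EN101 | 2 | 4 ; MA110 | 2.67 | 8 ; PH150 | 3.5 | 7

Group enrollments by course.
Per group compute: ROUND(AVG(credits), 2), SUM(credits).
  CS201: ids {2, 8} → ROUND(AVG(credits), 2)=3, SUM(credits)=6
  EN101: ids {6, 9} → ROUND(AVG(credits), 2)=2, SUM(credits)=4
  MA110: ids {1, 3, 7} → ROUND(AVG(credits), 2)=2.67, SUM(credits)=8
  PH150: ids {4, 5} → ROUND(AVG(credits), 2)=3.5, SUM(credits)=7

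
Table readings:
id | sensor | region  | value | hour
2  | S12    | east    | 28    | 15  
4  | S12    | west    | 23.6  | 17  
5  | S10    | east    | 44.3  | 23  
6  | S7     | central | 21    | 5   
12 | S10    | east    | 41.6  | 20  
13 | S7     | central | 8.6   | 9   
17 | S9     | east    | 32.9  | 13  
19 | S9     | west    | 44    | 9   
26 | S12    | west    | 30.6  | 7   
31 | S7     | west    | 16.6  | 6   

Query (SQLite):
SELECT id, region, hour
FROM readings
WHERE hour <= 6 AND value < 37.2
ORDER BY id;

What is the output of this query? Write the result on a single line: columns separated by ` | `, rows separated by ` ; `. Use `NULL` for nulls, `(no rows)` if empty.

hour <= 6: ids {6, 31}
value < 37.2: ids {2, 4, 6, 13, 17, 26, 31}
Combine with AND.

6 | central | 5 ; 31 | west | 6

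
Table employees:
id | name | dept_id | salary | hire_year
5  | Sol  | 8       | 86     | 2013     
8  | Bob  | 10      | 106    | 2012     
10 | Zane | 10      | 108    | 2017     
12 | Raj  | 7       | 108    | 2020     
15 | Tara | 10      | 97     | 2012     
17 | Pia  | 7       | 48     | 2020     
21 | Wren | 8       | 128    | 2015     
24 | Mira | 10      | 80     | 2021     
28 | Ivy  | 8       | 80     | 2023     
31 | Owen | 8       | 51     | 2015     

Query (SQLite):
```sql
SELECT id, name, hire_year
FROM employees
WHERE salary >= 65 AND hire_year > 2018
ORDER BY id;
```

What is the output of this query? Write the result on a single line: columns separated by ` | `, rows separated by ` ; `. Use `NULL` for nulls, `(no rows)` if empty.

12 | Raj | 2020 ; 24 | Mira | 2021 ; 28 | Ivy | 2023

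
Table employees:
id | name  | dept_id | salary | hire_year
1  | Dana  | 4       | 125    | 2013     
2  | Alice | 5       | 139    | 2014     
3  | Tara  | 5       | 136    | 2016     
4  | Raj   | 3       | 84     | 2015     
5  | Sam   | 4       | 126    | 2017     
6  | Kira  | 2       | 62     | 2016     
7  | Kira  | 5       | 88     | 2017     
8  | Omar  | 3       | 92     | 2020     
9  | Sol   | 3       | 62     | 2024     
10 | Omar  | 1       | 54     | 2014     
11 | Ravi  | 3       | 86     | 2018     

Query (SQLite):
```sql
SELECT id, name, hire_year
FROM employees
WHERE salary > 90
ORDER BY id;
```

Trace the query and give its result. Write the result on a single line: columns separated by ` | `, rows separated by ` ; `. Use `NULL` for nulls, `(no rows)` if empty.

1 | Dana | 2013 ; 2 | Alice | 2014 ; 3 | Tara | 2016 ; 5 | Sam | 2017 ; 8 | Omar | 2020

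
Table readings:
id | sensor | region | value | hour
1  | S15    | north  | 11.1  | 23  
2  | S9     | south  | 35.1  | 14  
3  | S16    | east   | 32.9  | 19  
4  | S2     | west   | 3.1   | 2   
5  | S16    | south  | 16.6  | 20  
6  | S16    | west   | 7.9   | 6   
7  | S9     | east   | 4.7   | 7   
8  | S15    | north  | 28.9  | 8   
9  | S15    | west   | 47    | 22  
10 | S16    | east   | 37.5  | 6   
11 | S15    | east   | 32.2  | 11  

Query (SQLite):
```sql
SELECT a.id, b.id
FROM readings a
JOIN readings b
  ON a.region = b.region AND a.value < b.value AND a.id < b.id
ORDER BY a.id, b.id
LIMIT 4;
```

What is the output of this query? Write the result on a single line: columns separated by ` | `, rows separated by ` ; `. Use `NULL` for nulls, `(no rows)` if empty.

Pairs (a,b) with same region, a.value < b.value, a.id < b.id.
region groups: east:{3,7,10,11} north:{1,8} south:{2,5} west:{4,6,9}
Ordered by (a.id, b.id); first 4.

1 | 8 ; 3 | 10 ; 4 | 6 ; 4 | 9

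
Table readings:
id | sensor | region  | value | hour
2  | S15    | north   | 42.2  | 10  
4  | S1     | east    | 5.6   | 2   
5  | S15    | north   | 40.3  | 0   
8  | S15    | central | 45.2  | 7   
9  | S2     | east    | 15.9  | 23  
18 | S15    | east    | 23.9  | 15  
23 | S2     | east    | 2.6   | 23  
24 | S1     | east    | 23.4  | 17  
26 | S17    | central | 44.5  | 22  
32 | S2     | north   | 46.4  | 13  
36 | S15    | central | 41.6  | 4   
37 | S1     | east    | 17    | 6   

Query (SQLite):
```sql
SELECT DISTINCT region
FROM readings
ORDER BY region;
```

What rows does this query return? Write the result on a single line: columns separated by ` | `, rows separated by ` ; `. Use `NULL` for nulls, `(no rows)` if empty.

central ; east ; north

Collect distinct region values from readings.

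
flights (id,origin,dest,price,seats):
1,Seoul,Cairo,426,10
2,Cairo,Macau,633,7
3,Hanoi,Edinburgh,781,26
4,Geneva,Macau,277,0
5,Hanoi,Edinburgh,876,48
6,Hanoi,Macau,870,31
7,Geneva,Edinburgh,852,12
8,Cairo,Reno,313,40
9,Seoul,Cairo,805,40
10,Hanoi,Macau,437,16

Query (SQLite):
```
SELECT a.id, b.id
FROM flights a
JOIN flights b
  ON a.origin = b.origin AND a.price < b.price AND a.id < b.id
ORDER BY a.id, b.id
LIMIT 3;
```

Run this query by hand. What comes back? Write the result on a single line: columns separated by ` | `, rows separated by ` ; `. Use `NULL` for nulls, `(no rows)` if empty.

1 | 9 ; 3 | 5 ; 3 | 6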